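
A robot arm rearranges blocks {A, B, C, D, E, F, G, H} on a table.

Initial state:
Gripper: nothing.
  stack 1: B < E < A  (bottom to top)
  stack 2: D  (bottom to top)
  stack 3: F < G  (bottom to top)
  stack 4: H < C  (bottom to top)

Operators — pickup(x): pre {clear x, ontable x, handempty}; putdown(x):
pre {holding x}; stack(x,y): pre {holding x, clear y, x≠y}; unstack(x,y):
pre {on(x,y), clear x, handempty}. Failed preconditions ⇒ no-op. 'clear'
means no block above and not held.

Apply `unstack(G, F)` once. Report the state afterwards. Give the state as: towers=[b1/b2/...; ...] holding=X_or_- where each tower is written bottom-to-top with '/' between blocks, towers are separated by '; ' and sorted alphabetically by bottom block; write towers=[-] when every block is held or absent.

before: towers=[B/E/A; D; F/G; H/C] holding=-
pre[unstack(G, F)]: on(G,F) ok, clear(G) ok, handempty ok
all met → apply unstack(G, F)
after:  towers=[B/E/A; D; F; H/C] holding=G

towers=[B/E/A; D; F; H/C] holding=G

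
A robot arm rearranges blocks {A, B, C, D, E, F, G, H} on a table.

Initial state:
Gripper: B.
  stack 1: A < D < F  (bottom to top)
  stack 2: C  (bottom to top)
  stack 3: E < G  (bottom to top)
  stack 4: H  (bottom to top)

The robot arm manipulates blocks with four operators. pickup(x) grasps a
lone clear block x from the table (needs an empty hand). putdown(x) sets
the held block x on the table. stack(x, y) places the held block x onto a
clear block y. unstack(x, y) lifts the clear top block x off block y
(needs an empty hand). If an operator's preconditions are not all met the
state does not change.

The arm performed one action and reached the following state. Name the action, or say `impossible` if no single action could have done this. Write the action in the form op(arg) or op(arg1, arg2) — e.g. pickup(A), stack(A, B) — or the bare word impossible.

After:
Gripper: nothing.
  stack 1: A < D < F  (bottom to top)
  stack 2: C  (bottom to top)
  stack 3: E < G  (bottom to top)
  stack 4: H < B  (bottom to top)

target: towers=[A/D/F; C; E/G; H/B] holding=-
        putdown(B) → towers=[A/D/F; B; C; E/G; H] holding=-
       stack(B, G) → towers=[A/D/F; C; E/G/B; H] holding=-
       stack(B, H) → towers=[A/D/F; C; E/G; H/B] holding=-  ← match
       stack(B, F) → towers=[A/D/F/B; C; E/G; H] holding=-
       stack(B, C) → towers=[A/D/F; C/B; E/G; H] holding=-

stack(B, H)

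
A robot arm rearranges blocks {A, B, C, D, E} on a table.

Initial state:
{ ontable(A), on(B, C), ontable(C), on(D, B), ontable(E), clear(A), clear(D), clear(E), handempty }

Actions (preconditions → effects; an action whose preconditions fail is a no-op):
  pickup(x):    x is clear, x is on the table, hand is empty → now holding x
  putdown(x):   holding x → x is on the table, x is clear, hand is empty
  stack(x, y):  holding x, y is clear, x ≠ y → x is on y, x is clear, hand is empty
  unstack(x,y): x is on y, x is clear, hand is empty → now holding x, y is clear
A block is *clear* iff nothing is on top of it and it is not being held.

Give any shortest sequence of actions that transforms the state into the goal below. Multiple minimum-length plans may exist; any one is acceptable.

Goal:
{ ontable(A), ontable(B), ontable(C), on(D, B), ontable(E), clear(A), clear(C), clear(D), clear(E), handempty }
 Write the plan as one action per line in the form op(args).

step 1 (unstack(D, B)): towers=[A; C/B; E] holding=D
step 2 (putdown(D)): towers=[A; C/B; D; E] holding=-
step 3 (unstack(B, C)): towers=[A; C; D; E] holding=B
step 4 (putdown(B)): towers=[A; B; C; D; E] holding=-
step 5 (pickup(D)): towers=[A; B; C; E] holding=D
step 6 (stack(D, B)): towers=[A; B/D; C; E] holding=-
goal check: towers=[A; B/D; C; E] holding=- — reached (length 6, optimal by BFS)

unstack(D, B)
putdown(D)
unstack(B, C)
putdown(B)
pickup(D)
stack(D, B)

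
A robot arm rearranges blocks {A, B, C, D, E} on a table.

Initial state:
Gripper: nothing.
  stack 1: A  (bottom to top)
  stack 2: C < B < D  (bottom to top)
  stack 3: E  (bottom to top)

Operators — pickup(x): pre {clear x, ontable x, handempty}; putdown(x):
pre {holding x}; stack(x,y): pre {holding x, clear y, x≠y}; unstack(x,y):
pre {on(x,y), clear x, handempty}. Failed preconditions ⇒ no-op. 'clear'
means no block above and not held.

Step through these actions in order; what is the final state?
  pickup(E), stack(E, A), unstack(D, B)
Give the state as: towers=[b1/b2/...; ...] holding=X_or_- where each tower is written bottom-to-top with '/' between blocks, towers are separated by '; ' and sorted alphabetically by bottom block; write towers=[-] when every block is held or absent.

step 1 (pickup(E)): towers=[A; C/B/D] holding=E
step 2 (stack(E, A)): towers=[A/E; C/B/D] holding=-
step 3 (unstack(D, B)): towers=[A/E; C/B] holding=D

towers=[A/E; C/B] holding=D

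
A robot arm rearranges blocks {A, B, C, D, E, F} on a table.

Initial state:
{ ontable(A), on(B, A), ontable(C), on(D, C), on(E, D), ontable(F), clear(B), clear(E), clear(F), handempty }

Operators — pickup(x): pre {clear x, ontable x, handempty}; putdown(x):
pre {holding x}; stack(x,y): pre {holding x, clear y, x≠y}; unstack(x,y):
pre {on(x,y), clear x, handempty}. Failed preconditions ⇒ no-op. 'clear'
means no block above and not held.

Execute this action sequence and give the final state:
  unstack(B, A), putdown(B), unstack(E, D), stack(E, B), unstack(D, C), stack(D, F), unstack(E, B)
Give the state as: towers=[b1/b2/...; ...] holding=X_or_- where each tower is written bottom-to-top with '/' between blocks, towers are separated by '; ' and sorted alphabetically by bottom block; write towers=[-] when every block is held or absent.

towers=[A; B; C; F/D] holding=E

step 1 (unstack(B, A)): towers=[A; C/D/E; F] holding=B
step 2 (putdown(B)): towers=[A; B; C/D/E; F] holding=-
step 3 (unstack(E, D)): towers=[A; B; C/D; F] holding=E
step 4 (stack(E, B)): towers=[A; B/E; C/D; F] holding=-
step 5 (unstack(D, C)): towers=[A; B/E; C; F] holding=D
step 6 (stack(D, F)): towers=[A; B/E; C; F/D] holding=-
step 7 (unstack(E, B)): towers=[A; B; C; F/D] holding=E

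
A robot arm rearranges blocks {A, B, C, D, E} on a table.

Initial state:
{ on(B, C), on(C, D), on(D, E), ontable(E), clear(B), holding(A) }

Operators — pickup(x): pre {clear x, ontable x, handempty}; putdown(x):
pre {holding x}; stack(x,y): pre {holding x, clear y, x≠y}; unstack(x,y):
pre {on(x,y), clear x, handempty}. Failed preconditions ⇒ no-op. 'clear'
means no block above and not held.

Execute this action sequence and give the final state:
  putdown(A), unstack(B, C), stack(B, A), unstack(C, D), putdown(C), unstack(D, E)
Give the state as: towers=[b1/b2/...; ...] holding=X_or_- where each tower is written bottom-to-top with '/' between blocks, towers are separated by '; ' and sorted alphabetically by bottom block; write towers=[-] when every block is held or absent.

towers=[A/B; C; E] holding=D

step 1 (putdown(A)): towers=[A; E/D/C/B] holding=-
step 2 (unstack(B, C)): towers=[A; E/D/C] holding=B
step 3 (stack(B, A)): towers=[A/B; E/D/C] holding=-
step 4 (unstack(C, D)): towers=[A/B; E/D] holding=C
step 5 (putdown(C)): towers=[A/B; C; E/D] holding=-
step 6 (unstack(D, E)): towers=[A/B; C; E] holding=D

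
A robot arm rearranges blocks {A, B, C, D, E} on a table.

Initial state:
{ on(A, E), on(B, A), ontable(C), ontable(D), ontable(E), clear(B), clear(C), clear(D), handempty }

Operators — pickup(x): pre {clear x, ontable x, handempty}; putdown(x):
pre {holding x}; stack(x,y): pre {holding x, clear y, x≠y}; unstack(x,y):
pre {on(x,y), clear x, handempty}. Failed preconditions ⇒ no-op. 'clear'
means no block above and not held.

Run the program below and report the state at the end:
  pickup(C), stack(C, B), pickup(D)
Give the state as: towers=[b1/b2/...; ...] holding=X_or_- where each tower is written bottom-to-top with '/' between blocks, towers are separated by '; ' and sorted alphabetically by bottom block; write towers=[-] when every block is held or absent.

step 1 (pickup(C)): towers=[D; E/A/B] holding=C
step 2 (stack(C, B)): towers=[D; E/A/B/C] holding=-
step 3 (pickup(D)): towers=[E/A/B/C] holding=D

towers=[E/A/B/C] holding=D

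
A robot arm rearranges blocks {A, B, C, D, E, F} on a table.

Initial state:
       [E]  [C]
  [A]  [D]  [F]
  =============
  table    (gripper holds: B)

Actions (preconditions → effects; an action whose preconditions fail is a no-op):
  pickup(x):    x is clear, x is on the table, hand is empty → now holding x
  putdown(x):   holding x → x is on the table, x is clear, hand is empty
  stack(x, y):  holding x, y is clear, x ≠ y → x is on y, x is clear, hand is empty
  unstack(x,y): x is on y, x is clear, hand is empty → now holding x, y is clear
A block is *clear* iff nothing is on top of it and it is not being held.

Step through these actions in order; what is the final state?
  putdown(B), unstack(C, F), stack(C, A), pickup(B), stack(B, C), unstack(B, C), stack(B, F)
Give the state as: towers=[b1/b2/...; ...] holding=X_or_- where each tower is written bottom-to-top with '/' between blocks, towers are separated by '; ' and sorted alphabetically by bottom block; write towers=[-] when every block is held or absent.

towers=[A/C; D/E; F/B] holding=-

step 1 (putdown(B)): towers=[A; B; D/E; F/C] holding=-
step 2 (unstack(C, F)): towers=[A; B; D/E; F] holding=C
step 3 (stack(C, A)): towers=[A/C; B; D/E; F] holding=-
step 4 (pickup(B)): towers=[A/C; D/E; F] holding=B
step 5 (stack(B, C)): towers=[A/C/B; D/E; F] holding=-
step 6 (unstack(B, C)): towers=[A/C; D/E; F] holding=B
step 7 (stack(B, F)): towers=[A/C; D/E; F/B] holding=-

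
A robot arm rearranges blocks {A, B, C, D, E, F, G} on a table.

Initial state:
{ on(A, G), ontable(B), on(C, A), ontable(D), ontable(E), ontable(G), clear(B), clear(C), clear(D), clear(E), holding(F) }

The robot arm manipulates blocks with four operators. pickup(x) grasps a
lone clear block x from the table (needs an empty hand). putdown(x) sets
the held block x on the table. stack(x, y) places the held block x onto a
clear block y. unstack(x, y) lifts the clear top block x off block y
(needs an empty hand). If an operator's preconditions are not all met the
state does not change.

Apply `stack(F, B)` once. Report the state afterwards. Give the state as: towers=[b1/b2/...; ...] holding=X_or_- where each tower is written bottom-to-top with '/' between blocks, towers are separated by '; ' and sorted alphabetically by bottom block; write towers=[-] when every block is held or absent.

before: towers=[B; D; E; G/A/C] holding=F
pre[stack(F, B)]: holding(F) ✓, clear(B) ✓, F≠B ✓
all met → apply stack(F, B)
after:  towers=[B/F; D; E; G/A/C] holding=-

towers=[B/F; D; E; G/A/C] holding=-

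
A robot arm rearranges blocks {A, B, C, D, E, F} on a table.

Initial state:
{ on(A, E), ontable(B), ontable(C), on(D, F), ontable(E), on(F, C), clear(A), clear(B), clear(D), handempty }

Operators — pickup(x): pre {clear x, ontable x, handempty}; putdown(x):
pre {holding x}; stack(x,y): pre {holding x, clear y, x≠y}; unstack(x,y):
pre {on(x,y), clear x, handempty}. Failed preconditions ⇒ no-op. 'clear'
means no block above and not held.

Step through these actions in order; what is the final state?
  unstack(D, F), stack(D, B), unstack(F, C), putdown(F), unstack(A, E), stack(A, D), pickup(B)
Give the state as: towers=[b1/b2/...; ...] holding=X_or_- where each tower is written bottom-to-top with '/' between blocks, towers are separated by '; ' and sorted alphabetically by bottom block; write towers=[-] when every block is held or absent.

towers=[B/D/A; C; E; F] holding=-

step 1 (unstack(D, F)): towers=[B; C/F; E/A] holding=D
step 2 (stack(D, B)): towers=[B/D; C/F; E/A] holding=-
step 3 (unstack(F, C)): towers=[B/D; C; E/A] holding=F
step 4 (putdown(F)): towers=[B/D; C; E/A; F] holding=-
step 5 (unstack(A, E)): towers=[B/D; C; E; F] holding=A
step 6 (stack(A, D)): towers=[B/D/A; C; E; F] holding=-
step 7 (pickup(B)) [no-op]: towers=[B/D/A; C; E; F] holding=-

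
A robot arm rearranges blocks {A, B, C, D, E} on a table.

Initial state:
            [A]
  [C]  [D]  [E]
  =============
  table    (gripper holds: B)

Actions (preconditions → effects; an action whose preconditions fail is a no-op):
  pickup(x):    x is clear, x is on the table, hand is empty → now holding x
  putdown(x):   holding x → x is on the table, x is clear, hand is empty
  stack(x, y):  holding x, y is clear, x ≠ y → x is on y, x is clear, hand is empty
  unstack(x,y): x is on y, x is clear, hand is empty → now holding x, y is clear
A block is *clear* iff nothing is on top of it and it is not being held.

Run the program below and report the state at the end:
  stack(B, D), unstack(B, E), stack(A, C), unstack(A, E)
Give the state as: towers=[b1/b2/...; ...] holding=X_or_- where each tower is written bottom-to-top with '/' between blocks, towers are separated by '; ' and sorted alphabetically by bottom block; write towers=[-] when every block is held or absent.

towers=[C; D/B; E] holding=A

step 1 (stack(B, D)): towers=[C; D/B; E/A] holding=-
step 2 (unstack(B, E)) [no-op]: towers=[C; D/B; E/A] holding=-
step 3 (stack(A, C)) [no-op]: towers=[C; D/B; E/A] holding=-
step 4 (unstack(A, E)): towers=[C; D/B; E] holding=A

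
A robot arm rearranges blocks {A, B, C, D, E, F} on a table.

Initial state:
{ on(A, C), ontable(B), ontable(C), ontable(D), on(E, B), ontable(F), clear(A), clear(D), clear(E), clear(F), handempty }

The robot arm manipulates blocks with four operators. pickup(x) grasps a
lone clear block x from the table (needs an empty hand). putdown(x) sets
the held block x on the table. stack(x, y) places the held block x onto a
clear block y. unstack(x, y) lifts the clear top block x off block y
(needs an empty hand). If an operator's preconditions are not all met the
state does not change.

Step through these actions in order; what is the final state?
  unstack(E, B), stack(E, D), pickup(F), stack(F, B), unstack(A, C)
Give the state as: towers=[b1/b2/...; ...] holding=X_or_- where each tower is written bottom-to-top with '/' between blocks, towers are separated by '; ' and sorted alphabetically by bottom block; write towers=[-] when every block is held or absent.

towers=[B/F; C; D/E] holding=A

step 1 (unstack(E, B)): towers=[B; C/A; D; F] holding=E
step 2 (stack(E, D)): towers=[B; C/A; D/E; F] holding=-
step 3 (pickup(F)): towers=[B; C/A; D/E] holding=F
step 4 (stack(F, B)): towers=[B/F; C/A; D/E] holding=-
step 5 (unstack(A, C)): towers=[B/F; C; D/E] holding=A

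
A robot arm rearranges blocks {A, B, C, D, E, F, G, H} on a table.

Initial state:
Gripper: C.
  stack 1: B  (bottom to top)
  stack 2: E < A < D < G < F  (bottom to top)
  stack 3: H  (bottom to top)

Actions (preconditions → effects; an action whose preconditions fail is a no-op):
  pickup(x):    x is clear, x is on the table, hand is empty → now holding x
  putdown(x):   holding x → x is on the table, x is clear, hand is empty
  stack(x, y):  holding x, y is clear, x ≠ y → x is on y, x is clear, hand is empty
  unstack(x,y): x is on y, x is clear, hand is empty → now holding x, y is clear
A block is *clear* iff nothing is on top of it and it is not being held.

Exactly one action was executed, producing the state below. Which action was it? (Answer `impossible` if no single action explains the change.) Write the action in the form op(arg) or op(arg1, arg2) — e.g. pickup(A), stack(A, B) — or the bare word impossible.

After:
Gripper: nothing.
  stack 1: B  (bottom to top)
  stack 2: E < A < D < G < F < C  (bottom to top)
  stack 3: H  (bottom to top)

target: towers=[B; E/A/D/G/F/C; H] holding=-
        putdown(C) → towers=[B; C; E/A/D/G/F; H] holding=-
       stack(C, H) → towers=[B; E/A/D/G/F; H/C] holding=-
       stack(C, B) → towers=[B/C; E/A/D/G/F; H] holding=-
       stack(C, F) → towers=[B; E/A/D/G/F/C; H] holding=-  ← match

stack(C, F)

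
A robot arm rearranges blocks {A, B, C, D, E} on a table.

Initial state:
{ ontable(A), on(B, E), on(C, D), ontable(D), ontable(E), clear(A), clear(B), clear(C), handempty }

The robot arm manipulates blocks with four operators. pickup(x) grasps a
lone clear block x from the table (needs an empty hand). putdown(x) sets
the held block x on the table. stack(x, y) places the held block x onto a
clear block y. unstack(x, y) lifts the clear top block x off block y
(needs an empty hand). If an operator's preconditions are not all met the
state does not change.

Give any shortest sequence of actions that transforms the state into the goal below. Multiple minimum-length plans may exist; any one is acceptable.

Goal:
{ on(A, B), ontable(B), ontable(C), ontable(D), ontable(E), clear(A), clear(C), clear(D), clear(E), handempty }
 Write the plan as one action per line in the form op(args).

unstack(B, E)
putdown(B)
pickup(A)
stack(A, B)
unstack(C, D)
putdown(C)

step 1 (unstack(B, E)): towers=[A; D/C; E] holding=B
step 2 (putdown(B)): towers=[A; B; D/C; E] holding=-
step 3 (pickup(A)): towers=[B; D/C; E] holding=A
step 4 (stack(A, B)): towers=[B/A; D/C; E] holding=-
step 5 (unstack(C, D)): towers=[B/A; D; E] holding=C
step 6 (putdown(C)): towers=[B/A; C; D; E] holding=-
goal check: towers=[B/A; C; D; E] holding=- — reached (length 6, optimal by BFS)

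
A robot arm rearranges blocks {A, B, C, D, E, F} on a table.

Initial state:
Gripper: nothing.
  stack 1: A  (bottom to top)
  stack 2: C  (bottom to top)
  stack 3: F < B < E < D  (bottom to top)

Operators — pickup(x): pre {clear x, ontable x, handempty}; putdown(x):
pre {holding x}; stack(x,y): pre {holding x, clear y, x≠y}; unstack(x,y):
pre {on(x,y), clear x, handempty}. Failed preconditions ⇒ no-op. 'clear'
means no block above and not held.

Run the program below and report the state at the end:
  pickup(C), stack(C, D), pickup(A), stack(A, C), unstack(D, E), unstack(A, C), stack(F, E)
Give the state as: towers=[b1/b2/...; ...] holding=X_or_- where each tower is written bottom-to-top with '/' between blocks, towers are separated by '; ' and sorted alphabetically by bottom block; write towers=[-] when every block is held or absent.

step 1 (pickup(C)): towers=[A; F/B/E/D] holding=C
step 2 (stack(C, D)): towers=[A; F/B/E/D/C] holding=-
step 3 (pickup(A)): towers=[F/B/E/D/C] holding=A
step 4 (stack(A, C)): towers=[F/B/E/D/C/A] holding=-
step 5 (unstack(D, E)) [no-op]: towers=[F/B/E/D/C/A] holding=-
step 6 (unstack(A, C)): towers=[F/B/E/D/C] holding=A
step 7 (stack(F, E)) [no-op]: towers=[F/B/E/D/C] holding=A

towers=[F/B/E/D/C] holding=A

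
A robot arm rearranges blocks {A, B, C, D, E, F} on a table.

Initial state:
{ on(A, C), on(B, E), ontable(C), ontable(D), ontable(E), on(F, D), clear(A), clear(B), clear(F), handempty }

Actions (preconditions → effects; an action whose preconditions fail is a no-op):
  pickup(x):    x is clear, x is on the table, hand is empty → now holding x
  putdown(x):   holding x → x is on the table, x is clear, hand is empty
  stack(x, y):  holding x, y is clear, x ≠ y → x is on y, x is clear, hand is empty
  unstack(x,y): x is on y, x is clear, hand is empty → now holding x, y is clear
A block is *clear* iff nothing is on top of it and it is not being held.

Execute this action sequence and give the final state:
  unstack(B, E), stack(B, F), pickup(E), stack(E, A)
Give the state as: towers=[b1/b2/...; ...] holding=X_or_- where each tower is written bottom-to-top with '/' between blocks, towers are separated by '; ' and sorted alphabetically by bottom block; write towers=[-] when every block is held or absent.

towers=[C/A/E; D/F/B] holding=-

step 1 (unstack(B, E)): towers=[C/A; D/F; E] holding=B
step 2 (stack(B, F)): towers=[C/A; D/F/B; E] holding=-
step 3 (pickup(E)): towers=[C/A; D/F/B] holding=E
step 4 (stack(E, A)): towers=[C/A/E; D/F/B] holding=-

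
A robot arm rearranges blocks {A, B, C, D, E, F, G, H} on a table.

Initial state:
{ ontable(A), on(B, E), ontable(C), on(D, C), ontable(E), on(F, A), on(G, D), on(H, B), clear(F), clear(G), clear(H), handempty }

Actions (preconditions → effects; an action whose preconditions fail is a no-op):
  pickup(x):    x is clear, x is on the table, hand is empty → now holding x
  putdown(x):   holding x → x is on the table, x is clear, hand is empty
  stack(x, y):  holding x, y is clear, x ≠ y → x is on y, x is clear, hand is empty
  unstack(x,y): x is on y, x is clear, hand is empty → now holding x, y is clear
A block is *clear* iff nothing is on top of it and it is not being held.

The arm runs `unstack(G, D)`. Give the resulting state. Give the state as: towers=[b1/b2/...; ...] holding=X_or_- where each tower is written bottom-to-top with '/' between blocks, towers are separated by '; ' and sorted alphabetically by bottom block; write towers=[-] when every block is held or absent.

before: towers=[A/F; C/D/G; E/B/H] holding=-
pre[unstack(G, D)]: on(G,D) ✓, clear(G) ✓, handempty ✓
all met → apply unstack(G, D)
after:  towers=[A/F; C/D; E/B/H] holding=G

towers=[A/F; C/D; E/B/H] holding=G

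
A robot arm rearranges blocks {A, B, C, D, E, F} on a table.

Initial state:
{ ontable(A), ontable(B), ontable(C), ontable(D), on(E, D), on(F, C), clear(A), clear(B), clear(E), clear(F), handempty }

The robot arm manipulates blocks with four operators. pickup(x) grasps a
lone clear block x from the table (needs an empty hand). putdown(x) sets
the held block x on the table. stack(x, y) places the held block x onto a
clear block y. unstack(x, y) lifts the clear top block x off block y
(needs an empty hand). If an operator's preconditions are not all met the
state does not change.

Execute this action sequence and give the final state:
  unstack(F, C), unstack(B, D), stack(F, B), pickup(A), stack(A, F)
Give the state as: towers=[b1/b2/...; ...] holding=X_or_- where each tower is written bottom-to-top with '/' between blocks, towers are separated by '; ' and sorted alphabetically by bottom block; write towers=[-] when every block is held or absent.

towers=[B/F/A; C; D/E] holding=-

step 1 (unstack(F, C)): towers=[A; B; C; D/E] holding=F
step 2 (unstack(B, D)) [no-op]: towers=[A; B; C; D/E] holding=F
step 3 (stack(F, B)): towers=[A; B/F; C; D/E] holding=-
step 4 (pickup(A)): towers=[B/F; C; D/E] holding=A
step 5 (stack(A, F)): towers=[B/F/A; C; D/E] holding=-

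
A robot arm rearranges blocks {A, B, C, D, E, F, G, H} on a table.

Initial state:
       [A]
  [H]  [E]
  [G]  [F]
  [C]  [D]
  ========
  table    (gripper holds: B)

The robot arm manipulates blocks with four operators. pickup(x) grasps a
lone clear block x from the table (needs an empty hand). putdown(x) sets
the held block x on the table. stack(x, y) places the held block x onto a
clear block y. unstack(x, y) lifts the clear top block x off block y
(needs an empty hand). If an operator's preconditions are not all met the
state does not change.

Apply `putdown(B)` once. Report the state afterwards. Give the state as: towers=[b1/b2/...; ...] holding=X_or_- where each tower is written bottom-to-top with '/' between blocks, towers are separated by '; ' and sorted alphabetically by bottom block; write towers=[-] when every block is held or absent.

towers=[B; C/G/H; D/F/E/A] holding=-

before: towers=[C/G/H; D/F/E/A] holding=B
pre[putdown(B)]: holding(B) yes
all met → apply putdown(B)
after:  towers=[B; C/G/H; D/F/E/A] holding=-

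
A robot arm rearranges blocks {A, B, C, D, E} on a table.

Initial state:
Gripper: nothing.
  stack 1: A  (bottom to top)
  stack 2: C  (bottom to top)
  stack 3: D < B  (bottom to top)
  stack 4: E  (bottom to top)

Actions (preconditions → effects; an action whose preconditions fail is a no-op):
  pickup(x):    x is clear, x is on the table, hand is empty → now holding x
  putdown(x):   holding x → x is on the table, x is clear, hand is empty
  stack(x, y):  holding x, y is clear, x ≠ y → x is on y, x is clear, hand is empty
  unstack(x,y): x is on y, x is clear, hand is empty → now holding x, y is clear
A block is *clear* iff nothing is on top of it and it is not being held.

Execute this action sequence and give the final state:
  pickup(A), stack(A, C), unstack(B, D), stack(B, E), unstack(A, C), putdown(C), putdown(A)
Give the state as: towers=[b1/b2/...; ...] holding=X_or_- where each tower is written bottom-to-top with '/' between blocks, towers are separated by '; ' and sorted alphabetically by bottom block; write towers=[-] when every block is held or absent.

step 1 (pickup(A)): towers=[C; D/B; E] holding=A
step 2 (stack(A, C)): towers=[C/A; D/B; E] holding=-
step 3 (unstack(B, D)): towers=[C/A; D; E] holding=B
step 4 (stack(B, E)): towers=[C/A; D; E/B] holding=-
step 5 (unstack(A, C)): towers=[C; D; E/B] holding=A
step 6 (putdown(C)) [no-op]: towers=[C; D; E/B] holding=A
step 7 (putdown(A)): towers=[A; C; D; E/B] holding=-

towers=[A; C; D; E/B] holding=-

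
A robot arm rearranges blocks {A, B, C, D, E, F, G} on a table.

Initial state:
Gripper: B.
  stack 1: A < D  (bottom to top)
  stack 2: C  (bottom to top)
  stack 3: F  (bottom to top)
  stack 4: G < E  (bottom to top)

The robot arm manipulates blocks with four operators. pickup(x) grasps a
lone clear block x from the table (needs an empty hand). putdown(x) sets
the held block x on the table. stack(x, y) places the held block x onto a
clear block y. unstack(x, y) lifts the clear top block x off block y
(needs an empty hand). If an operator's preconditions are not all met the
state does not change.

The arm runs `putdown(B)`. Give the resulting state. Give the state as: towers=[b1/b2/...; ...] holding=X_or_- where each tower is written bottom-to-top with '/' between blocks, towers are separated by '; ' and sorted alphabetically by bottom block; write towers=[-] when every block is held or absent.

before: towers=[A/D; C; F; G/E] holding=B
pre[putdown(B)]: holding(B) yes
all met → apply putdown(B)
after:  towers=[A/D; B; C; F; G/E] holding=-

towers=[A/D; B; C; F; G/E] holding=-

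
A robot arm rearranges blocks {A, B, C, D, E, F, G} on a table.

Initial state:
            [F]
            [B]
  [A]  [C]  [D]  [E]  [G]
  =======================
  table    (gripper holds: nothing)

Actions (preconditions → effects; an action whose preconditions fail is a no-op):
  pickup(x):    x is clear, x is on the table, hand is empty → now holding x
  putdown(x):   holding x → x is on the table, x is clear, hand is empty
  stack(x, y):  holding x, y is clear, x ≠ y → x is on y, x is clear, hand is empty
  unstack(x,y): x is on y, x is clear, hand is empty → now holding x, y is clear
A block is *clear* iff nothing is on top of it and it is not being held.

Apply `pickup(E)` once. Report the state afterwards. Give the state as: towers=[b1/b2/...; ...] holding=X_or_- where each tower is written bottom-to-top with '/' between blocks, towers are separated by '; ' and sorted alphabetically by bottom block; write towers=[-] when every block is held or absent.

towers=[A; C; D/B/F; G] holding=E

before: towers=[A; C; D/B/F; E; G] holding=-
pre[pickup(E)]: clear(E) yes, ontable(E) yes, handempty yes
all met → apply pickup(E)
after:  towers=[A; C; D/B/F; G] holding=E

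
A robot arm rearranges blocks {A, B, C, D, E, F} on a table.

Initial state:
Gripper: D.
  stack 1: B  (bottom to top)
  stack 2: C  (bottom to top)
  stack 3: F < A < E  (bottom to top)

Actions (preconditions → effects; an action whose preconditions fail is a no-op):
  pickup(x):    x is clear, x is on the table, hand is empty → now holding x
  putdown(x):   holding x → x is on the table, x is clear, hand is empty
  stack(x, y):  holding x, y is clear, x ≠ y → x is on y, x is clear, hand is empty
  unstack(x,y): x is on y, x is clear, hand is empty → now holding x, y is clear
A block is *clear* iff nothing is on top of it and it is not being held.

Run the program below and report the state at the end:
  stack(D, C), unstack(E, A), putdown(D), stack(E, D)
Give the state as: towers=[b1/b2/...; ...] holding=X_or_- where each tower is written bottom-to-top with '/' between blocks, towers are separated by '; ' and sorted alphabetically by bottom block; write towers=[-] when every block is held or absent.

step 1 (stack(D, C)): towers=[B; C/D; F/A/E] holding=-
step 2 (unstack(E, A)): towers=[B; C/D; F/A] holding=E
step 3 (putdown(D)) [no-op]: towers=[B; C/D; F/A] holding=E
step 4 (stack(E, D)): towers=[B; C/D/E; F/A] holding=-

towers=[B; C/D/E; F/A] holding=-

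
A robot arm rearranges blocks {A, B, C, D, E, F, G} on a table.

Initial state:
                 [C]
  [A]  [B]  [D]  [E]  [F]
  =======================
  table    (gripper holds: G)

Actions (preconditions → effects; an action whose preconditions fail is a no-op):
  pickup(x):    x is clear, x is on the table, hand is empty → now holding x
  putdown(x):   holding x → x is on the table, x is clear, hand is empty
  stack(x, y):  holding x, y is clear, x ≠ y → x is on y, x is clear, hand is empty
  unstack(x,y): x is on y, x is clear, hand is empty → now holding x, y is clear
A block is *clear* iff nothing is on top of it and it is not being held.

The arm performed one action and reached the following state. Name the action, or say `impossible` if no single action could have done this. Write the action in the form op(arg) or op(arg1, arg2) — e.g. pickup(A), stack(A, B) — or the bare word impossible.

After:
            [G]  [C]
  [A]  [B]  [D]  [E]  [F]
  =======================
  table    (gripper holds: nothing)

stack(G, D)

target: towers=[A; B; D/G; E/C; F] holding=-
        putdown(G) → towers=[A; B; D; E/C; F; G] holding=-
       stack(G, B) → towers=[A; B/G; D; E/C; F] holding=-
       stack(G, F) → towers=[A; B; D; E/C; F/G] holding=-
       stack(G, D) → towers=[A; B; D/G; E/C; F] holding=-  ← match
       stack(G, A) → towers=[A/G; B; D; E/C; F] holding=-
       stack(G, C) → towers=[A; B; D; E/C/G; F] holding=-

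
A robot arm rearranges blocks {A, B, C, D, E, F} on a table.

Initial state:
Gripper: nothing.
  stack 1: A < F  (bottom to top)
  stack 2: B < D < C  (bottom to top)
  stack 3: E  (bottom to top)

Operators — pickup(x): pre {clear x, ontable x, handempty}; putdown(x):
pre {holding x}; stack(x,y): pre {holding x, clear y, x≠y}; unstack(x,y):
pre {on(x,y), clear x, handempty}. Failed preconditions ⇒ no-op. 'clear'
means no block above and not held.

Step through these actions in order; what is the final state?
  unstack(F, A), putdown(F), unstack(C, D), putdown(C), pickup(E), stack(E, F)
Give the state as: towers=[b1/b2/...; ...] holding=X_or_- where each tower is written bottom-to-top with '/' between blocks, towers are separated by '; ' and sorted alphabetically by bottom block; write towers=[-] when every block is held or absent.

towers=[A; B/D; C; F/E] holding=-

step 1 (unstack(F, A)): towers=[A; B/D/C; E] holding=F
step 2 (putdown(F)): towers=[A; B/D/C; E; F] holding=-
step 3 (unstack(C, D)): towers=[A; B/D; E; F] holding=C
step 4 (putdown(C)): towers=[A; B/D; C; E; F] holding=-
step 5 (pickup(E)): towers=[A; B/D; C; F] holding=E
step 6 (stack(E, F)): towers=[A; B/D; C; F/E] holding=-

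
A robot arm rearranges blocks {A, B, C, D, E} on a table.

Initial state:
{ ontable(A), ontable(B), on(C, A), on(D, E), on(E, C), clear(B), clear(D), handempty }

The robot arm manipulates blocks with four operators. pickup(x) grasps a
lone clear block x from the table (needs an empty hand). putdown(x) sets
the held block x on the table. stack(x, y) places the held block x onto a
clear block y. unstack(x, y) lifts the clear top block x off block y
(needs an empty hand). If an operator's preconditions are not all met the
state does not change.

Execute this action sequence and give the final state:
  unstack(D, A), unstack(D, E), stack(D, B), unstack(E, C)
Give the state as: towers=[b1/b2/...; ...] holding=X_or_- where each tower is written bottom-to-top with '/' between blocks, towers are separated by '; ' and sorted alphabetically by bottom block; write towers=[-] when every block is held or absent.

step 1 (unstack(D, A)) [no-op]: towers=[A/C/E/D; B] holding=-
step 2 (unstack(D, E)): towers=[A/C/E; B] holding=D
step 3 (stack(D, B)): towers=[A/C/E; B/D] holding=-
step 4 (unstack(E, C)): towers=[A/C; B/D] holding=E

towers=[A/C; B/D] holding=E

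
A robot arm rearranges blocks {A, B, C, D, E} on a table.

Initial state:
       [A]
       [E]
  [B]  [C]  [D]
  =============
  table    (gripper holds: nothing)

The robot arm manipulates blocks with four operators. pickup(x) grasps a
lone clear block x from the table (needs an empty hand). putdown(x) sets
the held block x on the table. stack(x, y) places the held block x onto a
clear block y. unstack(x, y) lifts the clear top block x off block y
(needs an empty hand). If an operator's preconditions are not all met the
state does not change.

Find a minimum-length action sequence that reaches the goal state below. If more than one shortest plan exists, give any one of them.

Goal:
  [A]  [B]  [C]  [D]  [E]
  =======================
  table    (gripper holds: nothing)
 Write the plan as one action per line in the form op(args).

step 1 (unstack(A, E)): towers=[B; C/E; D] holding=A
step 2 (putdown(A)): towers=[A; B; C/E; D] holding=-
step 3 (unstack(E, C)): towers=[A; B; C; D] holding=E
step 4 (putdown(E)): towers=[A; B; C; D; E] holding=-
goal check: towers=[A; B; C; D; E] holding=- — reached (length 4, optimal by BFS)

unstack(A, E)
putdown(A)
unstack(E, C)
putdown(E)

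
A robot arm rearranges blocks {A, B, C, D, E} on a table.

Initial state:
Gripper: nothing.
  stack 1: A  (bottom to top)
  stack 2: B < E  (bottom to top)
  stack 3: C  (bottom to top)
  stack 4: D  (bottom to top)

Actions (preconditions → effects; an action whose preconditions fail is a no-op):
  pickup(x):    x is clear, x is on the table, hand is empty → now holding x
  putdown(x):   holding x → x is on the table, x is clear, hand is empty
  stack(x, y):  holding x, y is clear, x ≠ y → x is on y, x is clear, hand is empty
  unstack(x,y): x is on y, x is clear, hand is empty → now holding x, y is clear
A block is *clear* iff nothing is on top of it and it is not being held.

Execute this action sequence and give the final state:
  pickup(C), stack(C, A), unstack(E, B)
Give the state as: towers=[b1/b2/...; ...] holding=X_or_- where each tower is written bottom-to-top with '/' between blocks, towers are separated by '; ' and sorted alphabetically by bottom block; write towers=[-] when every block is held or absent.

towers=[A/C; B; D] holding=E

step 1 (pickup(C)): towers=[A; B/E; D] holding=C
step 2 (stack(C, A)): towers=[A/C; B/E; D] holding=-
step 3 (unstack(E, B)): towers=[A/C; B; D] holding=E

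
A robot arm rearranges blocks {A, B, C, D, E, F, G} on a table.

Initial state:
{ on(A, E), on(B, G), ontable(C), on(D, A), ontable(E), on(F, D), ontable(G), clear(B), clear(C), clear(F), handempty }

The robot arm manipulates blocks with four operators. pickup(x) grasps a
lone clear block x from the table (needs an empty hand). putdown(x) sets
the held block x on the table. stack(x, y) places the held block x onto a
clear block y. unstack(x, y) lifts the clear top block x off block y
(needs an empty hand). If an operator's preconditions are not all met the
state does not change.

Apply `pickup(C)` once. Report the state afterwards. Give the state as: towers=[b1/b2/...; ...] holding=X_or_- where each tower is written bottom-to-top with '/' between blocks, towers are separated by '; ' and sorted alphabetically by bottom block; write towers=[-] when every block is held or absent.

before: towers=[C; E/A/D/F; G/B] holding=-
pre[pickup(C)]: clear(C) ✓, ontable(C) ✓, handempty ✓
all met → apply pickup(C)
after:  towers=[E/A/D/F; G/B] holding=C

towers=[E/A/D/F; G/B] holding=C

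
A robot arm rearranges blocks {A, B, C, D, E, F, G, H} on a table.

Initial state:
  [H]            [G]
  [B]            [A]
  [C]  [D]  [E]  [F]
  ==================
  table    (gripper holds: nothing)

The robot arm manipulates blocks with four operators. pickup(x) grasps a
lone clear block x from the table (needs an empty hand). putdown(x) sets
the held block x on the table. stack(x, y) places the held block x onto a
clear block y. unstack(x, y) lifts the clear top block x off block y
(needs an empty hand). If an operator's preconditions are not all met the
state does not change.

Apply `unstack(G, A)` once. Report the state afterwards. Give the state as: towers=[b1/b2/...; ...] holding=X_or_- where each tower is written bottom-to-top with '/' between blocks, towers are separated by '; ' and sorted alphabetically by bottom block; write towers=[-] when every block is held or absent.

towers=[C/B/H; D; E; F/A] holding=G

before: towers=[C/B/H; D; E; F/A/G] holding=-
pre[unstack(G, A)]: on(G,A) ok, clear(G) ok, handempty ok
all met → apply unstack(G, A)
after:  towers=[C/B/H; D; E; F/A] holding=G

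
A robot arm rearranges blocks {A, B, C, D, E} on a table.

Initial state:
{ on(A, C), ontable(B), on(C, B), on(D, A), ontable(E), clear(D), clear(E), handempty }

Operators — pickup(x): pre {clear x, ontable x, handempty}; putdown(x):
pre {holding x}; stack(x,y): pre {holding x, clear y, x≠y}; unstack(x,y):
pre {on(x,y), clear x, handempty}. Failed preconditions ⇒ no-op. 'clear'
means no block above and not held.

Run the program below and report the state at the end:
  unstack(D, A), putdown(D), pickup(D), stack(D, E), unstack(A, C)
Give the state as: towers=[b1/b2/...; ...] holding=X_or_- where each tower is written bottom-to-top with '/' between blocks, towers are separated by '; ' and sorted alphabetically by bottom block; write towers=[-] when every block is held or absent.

towers=[B/C; E/D] holding=A

step 1 (unstack(D, A)): towers=[B/C/A; E] holding=D
step 2 (putdown(D)): towers=[B/C/A; D; E] holding=-
step 3 (pickup(D)): towers=[B/C/A; E] holding=D
step 4 (stack(D, E)): towers=[B/C/A; E/D] holding=-
step 5 (unstack(A, C)): towers=[B/C; E/D] holding=A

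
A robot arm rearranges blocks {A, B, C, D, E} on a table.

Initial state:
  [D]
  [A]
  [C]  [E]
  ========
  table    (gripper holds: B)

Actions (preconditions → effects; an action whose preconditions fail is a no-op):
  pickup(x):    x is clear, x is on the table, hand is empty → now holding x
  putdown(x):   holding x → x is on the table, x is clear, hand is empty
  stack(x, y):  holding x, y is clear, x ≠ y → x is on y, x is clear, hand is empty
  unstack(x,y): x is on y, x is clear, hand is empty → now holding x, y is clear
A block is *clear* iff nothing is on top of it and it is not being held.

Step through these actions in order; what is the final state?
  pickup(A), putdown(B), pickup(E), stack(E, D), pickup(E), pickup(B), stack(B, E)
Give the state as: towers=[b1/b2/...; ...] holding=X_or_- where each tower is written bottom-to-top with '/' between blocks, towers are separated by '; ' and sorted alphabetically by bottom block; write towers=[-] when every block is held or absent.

step 1 (pickup(A)) [no-op]: towers=[C/A/D; E] holding=B
step 2 (putdown(B)): towers=[B; C/A/D; E] holding=-
step 3 (pickup(E)): towers=[B; C/A/D] holding=E
step 4 (stack(E, D)): towers=[B; C/A/D/E] holding=-
step 5 (pickup(E)) [no-op]: towers=[B; C/A/D/E] holding=-
step 6 (pickup(B)): towers=[C/A/D/E] holding=B
step 7 (stack(B, E)): towers=[C/A/D/E/B] holding=-

towers=[C/A/D/E/B] holding=-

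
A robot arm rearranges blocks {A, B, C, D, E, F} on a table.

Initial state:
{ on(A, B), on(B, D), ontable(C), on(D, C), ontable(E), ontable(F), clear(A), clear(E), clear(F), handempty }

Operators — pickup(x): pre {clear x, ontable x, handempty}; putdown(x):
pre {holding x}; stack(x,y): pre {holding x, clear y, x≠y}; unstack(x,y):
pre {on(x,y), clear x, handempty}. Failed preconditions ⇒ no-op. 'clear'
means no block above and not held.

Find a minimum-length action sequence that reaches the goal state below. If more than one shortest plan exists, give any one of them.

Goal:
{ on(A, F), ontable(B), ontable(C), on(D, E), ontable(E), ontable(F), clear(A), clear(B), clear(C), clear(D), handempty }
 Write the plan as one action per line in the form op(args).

step 1 (unstack(A, B)): towers=[C/D/B; E; F] holding=A
step 2 (stack(A, F)): towers=[C/D/B; E; F/A] holding=-
step 3 (unstack(B, D)): towers=[C/D; E; F/A] holding=B
step 4 (putdown(B)): towers=[B; C/D; E; F/A] holding=-
step 5 (unstack(D, C)): towers=[B; C; E; F/A] holding=D
step 6 (stack(D, E)): towers=[B; C; E/D; F/A] holding=-
goal check: towers=[B; C; E/D; F/A] holding=- — reached (length 6, optimal by BFS)

unstack(A, B)
stack(A, F)
unstack(B, D)
putdown(B)
unstack(D, C)
stack(D, E)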